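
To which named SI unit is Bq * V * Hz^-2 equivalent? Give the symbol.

Bq = 1/s = s⁻¹ (activity is decays per second).
V = W/A (potential = power per current),
    = kg·m²·s⁻³·A⁻¹.
Hz = 1/s = s⁻¹ (frequency is cycles per second).
So Hz⁻² = s².
Combining: Bq·V·Hz⁻² = s⁻¹ · (kg·m²·s⁻³·A⁻¹) · s² = kg·m²·s⁻²·A⁻¹.
kg·m²·s⁻²·A⁻¹ is the base-SI form of the weber.

Wb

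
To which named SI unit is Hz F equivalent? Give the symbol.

S

Hz = 1/s = s⁻¹ (frequency is cycles per second).
F = C/V (capacitance = charge per voltage),
    = A·s/(kg·m²·s⁻³·A⁻¹) (substituting C and V),
    = kg⁻¹·m⁻²·s⁴·A².
Combining: Hz·F = s⁻¹ · (kg⁻¹·m⁻²·s⁴·A²) = kg⁻¹·m⁻²·s³·A².
kg⁻¹·m⁻²·s³·A² is the base-SI form of the siemens.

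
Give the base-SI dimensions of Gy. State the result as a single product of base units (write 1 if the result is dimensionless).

m²·s⁻²

Gy = J/kg (absorbed dose = energy per mass),
    = m²·s⁻².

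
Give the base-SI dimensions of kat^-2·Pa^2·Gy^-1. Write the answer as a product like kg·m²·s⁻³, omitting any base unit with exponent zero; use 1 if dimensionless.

kat = s⁻¹·mol.
So kat⁻² = s²·mol⁻².
Pa = kg·m⁻¹·s⁻².
So Pa² = kg²·m⁻²·s⁻⁴.
Gy = m²·s⁻².
So Gy⁻¹ = m⁻²·s².
Combining: kat⁻²·Pa²·Gy⁻¹ = (s²·mol⁻²) · (kg²·m⁻²·s⁻⁴) · (m⁻²·s²) = kg²·m⁻⁴·mol⁻².

kg²·m⁻⁴·mol⁻²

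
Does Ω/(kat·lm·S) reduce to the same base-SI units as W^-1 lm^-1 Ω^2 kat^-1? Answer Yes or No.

Left side:
  kat = mol/s = s⁻¹·mol (catalytic activity).
  So kat⁻¹ = s·mol⁻¹.
  Ω = V/A (resistance = voltage per current),
      = kg·m²·s⁻³·A⁻².
  lm = cd·sr = cd (luminous flux; sr is dimensionless).
  So lm⁻¹ = cd⁻¹.
  S = 1/Ω (conductance is reciprocal resistance),
      = kg⁻¹·m⁻²·s³·A².
  So S⁻¹ = kg·m²·s⁻³·A⁻².
  Combining: kat⁻¹·Ω·lm⁻¹·S⁻¹ = (s·mol⁻¹) · (kg·m²·s⁻³·A⁻²) · cd⁻¹ · (kg·m²·s⁻³·A⁻²) = kg²·m⁴·s⁻⁵·A⁻⁴·mol⁻¹·cd⁻¹.
Right side:
  W = kg·m²·s⁻³.
  So W⁻¹ = kg⁻¹·m⁻²·s³.
  lm = cd.
  So lm⁻¹ = cd⁻¹.
  Ω = kg·m²·s⁻³·A⁻².
  So Ω² = kg²·m⁴·s⁻⁶·A⁻⁴.
  kat = s⁻¹·mol.
  So kat⁻¹ = s·mol⁻¹.
  Combining: W⁻¹·lm⁻¹·Ω²·kat⁻¹ = (kg⁻¹·m⁻²·s³) · cd⁻¹ · (kg²·m⁴·s⁻⁶·A⁻⁴) · (s·mol⁻¹) = kg·m²·s⁻²·A⁻⁴·mol⁻¹·cd⁻¹.
Left is kg²·m⁴·s⁻⁵·A⁻⁴·mol⁻¹·cd⁻¹; right is kg·m²·s⁻²·A⁻⁴·mol⁻¹·cd⁻¹ — different.

No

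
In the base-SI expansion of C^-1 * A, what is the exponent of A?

0

C = A·s = s·A (charge = current × time).
So C⁻¹ = s⁻¹·A⁻¹.
Combining: C⁻¹·A = (s⁻¹·A⁻¹) · A = s⁻¹.
The exponent of A is 0.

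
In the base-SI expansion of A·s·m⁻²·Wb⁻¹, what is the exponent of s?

Wb = kg·m²·s⁻²·A⁻¹.
So Wb⁻¹ = kg⁻¹·m⁻²·s²·A.
Combining: A·s·m⁻²·Wb⁻¹ = A · s · m⁻² · (kg⁻¹·m⁻²·s²·A) = kg⁻¹·m⁻⁴·s³·A².
The exponent of s is 3.

3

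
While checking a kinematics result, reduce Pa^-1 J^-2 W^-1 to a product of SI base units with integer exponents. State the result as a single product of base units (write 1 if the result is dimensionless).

Pa = N/m² (pressure = force per area),
    = kg·m⁻¹·s⁻².
So Pa⁻¹ = kg⁻¹·m·s².
J = N·m (work = force × distance),
    = kg·m²·s⁻².
So J⁻² = kg⁻²·m⁻⁴·s⁴.
W = J/s (power = energy per time),
    = kg·m²·s⁻³.
So W⁻¹ = kg⁻¹·m⁻²·s³.
Combining: Pa⁻¹·J⁻²·W⁻¹ = (kg⁻¹·m·s²) · (kg⁻²·m⁻⁴·s⁴) · (kg⁻¹·m⁻²·s³) = kg⁻⁴·m⁻⁵·s⁹.

kg⁻⁴·m⁻⁵·s⁹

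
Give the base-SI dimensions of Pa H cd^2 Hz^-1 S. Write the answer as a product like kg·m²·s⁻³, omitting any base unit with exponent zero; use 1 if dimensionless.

kg·m⁻¹·cd²

Pa = N/m² (pressure = force per area),
    = kg·m⁻¹·s⁻².
H = Wb/A (inductance = flux per current),
    = kg·m²·s⁻²·A⁻².
Hz = 1/s = s⁻¹ (frequency is cycles per second).
So Hz⁻¹ = s.
S = 1/Ω (conductance is reciprocal resistance),
    = kg⁻¹·m⁻²·s³·A².
Combining: Pa·H·cd²·Hz⁻¹·S = (kg·m⁻¹·s⁻²) · (kg·m²·s⁻²·A⁻²) · cd² · s · (kg⁻¹·m⁻²·s³·A²) = kg·m⁻¹·cd².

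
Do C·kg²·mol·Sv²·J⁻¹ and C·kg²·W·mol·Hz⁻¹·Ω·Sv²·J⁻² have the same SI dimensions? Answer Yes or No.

No

Left side:
  C = A·s = s·A (charge = current × time).
  Sv = J/kg (equivalent dose = energy per mass),
      = m²·s⁻².
  So Sv² = m⁴·s⁻⁴.
  J = N·m (work = force × distance),
      = kg·m²·s⁻².
  So J⁻¹ = kg⁻¹·m⁻²·s².
  Combining: C·kg²·mol·Sv²·J⁻¹ = (s·A) · kg² · mol · (m⁴·s⁻⁴) · (kg⁻¹·m⁻²·s²) = kg·m²·s⁻¹·A·mol.
Right side:
  C = A·s = s·A (charge = current × time).
  W = J/s (power = energy per time),
      = kg·m²·s⁻³.
  Hz = 1/s = s⁻¹ (frequency is cycles per second).
  So Hz⁻¹ = s.
  Ω = V/A (resistance = voltage per current),
      = kg·m²·s⁻³·A⁻².
  Sv = J/kg (equivalent dose = energy per mass),
      = m²·s⁻².
  So Sv² = m⁴·s⁻⁴.
  J = N·m (work = force × distance),
      = kg·m²·s⁻².
  So J⁻² = kg⁻²·m⁻⁴·s⁴.
  Combining: C·kg²·W·mol·Hz⁻¹·Ω·Sv²·J⁻² = (s·A) · kg² · (kg·m²·s⁻³) · mol · s · (kg·m²·s⁻³·A⁻²) · (m⁴·s⁻⁴) · (kg⁻²·m⁻⁴·s⁴) = kg²·m⁴·s⁻⁴·A⁻¹·mol.
Left is kg·m²·s⁻¹·A·mol; right is kg²·m⁴·s⁻⁴·A⁻¹·mol — different.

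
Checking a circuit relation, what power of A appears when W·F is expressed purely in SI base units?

2

W = kg·m²·s⁻³.
F = kg⁻¹·m⁻²·s⁴·A².
Combining: W·F = (kg·m²·s⁻³) · (kg⁻¹·m⁻²·s⁴·A²) = s·A².
The exponent of A is 2.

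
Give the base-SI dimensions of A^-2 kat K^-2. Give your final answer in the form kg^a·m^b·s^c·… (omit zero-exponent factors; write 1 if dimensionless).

kat = mol/s = s⁻¹·mol (catalytic activity).
Combining: A⁻²·kat·K⁻² = A⁻² · (s⁻¹·mol) · K⁻² = s⁻¹·A⁻²·K⁻²·mol.

s⁻¹·A⁻²·K⁻²·mol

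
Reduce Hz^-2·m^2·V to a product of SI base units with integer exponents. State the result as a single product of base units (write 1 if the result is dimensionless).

kg·m⁴·s⁻¹·A⁻¹

Hz = s⁻¹.
So Hz⁻² = s².
V = kg·m²·s⁻³·A⁻¹.
Combining: Hz⁻²·m²·V = s² · m² · (kg·m²·s⁻³·A⁻¹) = kg·m⁴·s⁻¹·A⁻¹.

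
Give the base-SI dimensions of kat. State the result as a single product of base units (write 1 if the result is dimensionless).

s⁻¹·mol

kat = mol/s = s⁻¹·mol (catalytic activity).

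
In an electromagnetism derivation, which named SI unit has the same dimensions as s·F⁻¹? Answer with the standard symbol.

F = kg⁻¹·m⁻²·s⁴·A².
So F⁻¹ = kg·m²·s⁻⁴·A⁻².
Combining: s·F⁻¹ = s · (kg·m²·s⁻⁴·A⁻²) = kg·m²·s⁻³·A⁻².
kg·m²·s⁻³·A⁻² is the base-SI form of the ohm.

Ω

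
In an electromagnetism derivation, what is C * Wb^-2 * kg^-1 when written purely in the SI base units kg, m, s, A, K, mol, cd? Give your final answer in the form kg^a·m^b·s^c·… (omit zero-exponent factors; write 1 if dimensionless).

kg⁻³·m⁻⁴·s⁵·A³

C = s·A.
Wb = kg·m²·s⁻²·A⁻¹.
So Wb⁻² = kg⁻²·m⁻⁴·s⁴·A².
Combining: C·Wb⁻²·kg⁻¹ = (s·A) · (kg⁻²·m⁻⁴·s⁴·A²) · kg⁻¹ = kg⁻³·m⁻⁴·s⁵·A³.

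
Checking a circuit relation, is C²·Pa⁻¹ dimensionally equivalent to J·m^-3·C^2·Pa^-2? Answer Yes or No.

Left side:
  C = s·A.
  So C² = s²·A².
  Pa = kg·m⁻¹·s⁻².
  So Pa⁻¹ = kg⁻¹·m·s².
  Combining: C²·Pa⁻¹ = (s²·A²) · (kg⁻¹·m·s²) = kg⁻¹·m·s⁴·A².
Right side:
  J = N·m (work = force × distance),
      = kg·m²·s⁻².
  C = A·s = s·A (charge = current × time).
  So C² = s²·A².
  Pa = N/m² (pressure = force per area),
      = kg·m⁻¹·s⁻².
  So Pa⁻² = kg⁻²·m²·s⁴.
  Combining: J·m⁻³·C²·Pa⁻² = (kg·m²·s⁻²) · m⁻³ · (s²·A²) · (kg⁻²·m²·s⁴) = kg⁻¹·m·s⁴·A².
Both reduce to kg⁻¹·m·s⁴·A².

Yes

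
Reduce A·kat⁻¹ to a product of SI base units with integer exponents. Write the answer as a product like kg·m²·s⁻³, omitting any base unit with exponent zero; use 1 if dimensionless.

s·A·mol⁻¹

kat = s⁻¹·mol.
So kat⁻¹ = s·mol⁻¹.
Combining: A·kat⁻¹ = A · (s·mol⁻¹) = s·A·mol⁻¹.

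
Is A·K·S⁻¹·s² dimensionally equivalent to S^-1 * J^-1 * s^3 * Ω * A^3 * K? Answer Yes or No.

Yes

Left side:
  S = 1/Ω (conductance is reciprocal resistance),
      = kg⁻¹·m⁻²·s³·A².
  So S⁻¹ = kg·m²·s⁻³·A⁻².
  Combining: A·K·S⁻¹·s² = A · K · (kg·m²·s⁻³·A⁻²) · s² = kg·m²·s⁻¹·A⁻¹·K.
Right side:
  S = 1/Ω (conductance is reciprocal resistance),
      = kg⁻¹·m⁻²·s³·A².
  So S⁻¹ = kg·m²·s⁻³·A⁻².
  J = N·m (work = force × distance),
      = kg·m²·s⁻².
  So J⁻¹ = kg⁻¹·m⁻²·s².
  Ω = V/A (resistance = voltage per current),
      = kg·m²·s⁻³·A⁻².
  Combining: S⁻¹·J⁻¹·s³·Ω·A³·K = (kg·m²·s⁻³·A⁻²) · (kg⁻¹·m⁻²·s²) · s³ · (kg·m²·s⁻³·A⁻²) · A³ · K = kg·m²·s⁻¹·A⁻¹·K.
Both reduce to kg·m²·s⁻¹·A⁻¹·K.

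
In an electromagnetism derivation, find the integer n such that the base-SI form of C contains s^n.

C = A·s = s·A (charge = current × time).
The exponent of s is 1.

1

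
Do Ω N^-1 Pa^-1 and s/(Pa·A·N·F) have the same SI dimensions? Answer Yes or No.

No

Left side:
  Ω = V/A (resistance = voltage per current),
      = kg·m²·s⁻³·A⁻².
  N = kg·m/s² = kg·m·s⁻² (force = mass × acceleration).
  So N⁻¹ = kg⁻¹·m⁻¹·s².
  Pa = N/m² (pressure = force per area),
      = kg·m⁻¹·s⁻².
  So Pa⁻¹ = kg⁻¹·m·s².
  Combining: Ω·N⁻¹·Pa⁻¹ = (kg·m²·s⁻³·A⁻²) · (kg⁻¹·m⁻¹·s²) · (kg⁻¹·m·s²) = kg⁻¹·m²·s·A⁻².
Right side:
  Pa = N/m² (pressure = force per area),
      = kg·m⁻¹·s⁻².
  So Pa⁻¹ = kg⁻¹·m·s².
  N = kg·m/s² = kg·m·s⁻² (force = mass × acceleration).
  So N⁻¹ = kg⁻¹·m⁻¹·s².
  F = C/V (capacitance = charge per voltage),
      = A·s/(kg·m²·s⁻³·A⁻¹) (substituting C and V),
      = kg⁻¹·m⁻²·s⁴·A².
  So F⁻¹ = kg·m²·s⁻⁴·A⁻².
  Combining: Pa⁻¹·A⁻¹·N⁻¹·s·F⁻¹ = (kg⁻¹·m·s²) · A⁻¹ · (kg⁻¹·m⁻¹·s²) · s · (kg·m²·s⁻⁴·A⁻²) = kg⁻¹·m²·s·A⁻³.
Left is kg⁻¹·m²·s·A⁻²; right is kg⁻¹·m²·s·A⁻³ — different.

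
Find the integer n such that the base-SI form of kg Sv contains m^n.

2

Sv = m²·s⁻².
Combining: kg·Sv = kg · (m²·s⁻²) = kg·m²·s⁻².
The exponent of m is 2.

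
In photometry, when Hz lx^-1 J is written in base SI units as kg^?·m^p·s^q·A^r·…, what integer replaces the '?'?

Hz = 1/s = s⁻¹ (frequency is cycles per second).
lx = lm/m² (illuminance = luminous flux per area),
    = m⁻²·cd.
So lx⁻¹ = m²·cd⁻¹.
J = N·m (work = force × distance),
    = kg·m²·s⁻².
Combining: Hz·lx⁻¹·J = s⁻¹ · (m²·cd⁻¹) · (kg·m²·s⁻²) = kg·m⁴·s⁻³·cd⁻¹.
The exponent of kg is 1.

1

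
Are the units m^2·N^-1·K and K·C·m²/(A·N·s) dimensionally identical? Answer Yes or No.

Yes

Left side:
  N = kg·m/s² = kg·m·s⁻² (force = mass × acceleration).
  So N⁻¹ = kg⁻¹·m⁻¹·s².
  Combining: m²·N⁻¹·K = m² · (kg⁻¹·m⁻¹·s²) · K = kg⁻¹·m·s²·K.
Right side:
  N = kg·m/s² = kg·m·s⁻² (force = mass × acceleration).
  So N⁻¹ = kg⁻¹·m⁻¹·s².
  C = A·s = s·A (charge = current × time).
  Combining: K·A⁻¹·N⁻¹·C·m²·s⁻¹ = K · A⁻¹ · (kg⁻¹·m⁻¹·s²) · (s·A) · m² · s⁻¹ = kg⁻¹·m·s²·K.
Both reduce to kg⁻¹·m·s²·K.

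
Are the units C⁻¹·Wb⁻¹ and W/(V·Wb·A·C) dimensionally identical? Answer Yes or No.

Left side:
  C = A·s = s·A (charge = current × time).
  So C⁻¹ = s⁻¹·A⁻¹.
  Wb = V·s (flux: a volt is a weber per second),
      = kg·m²·s⁻²·A⁻¹.
  So Wb⁻¹ = kg⁻¹·m⁻²·s²·A.
  Combining: C⁻¹·Wb⁻¹ = (s⁻¹·A⁻¹) · (kg⁻¹·m⁻²·s²·A) = kg⁻¹·m⁻²·s.
Right side:
  W = J/s (power = energy per time),
      = kg·m²·s⁻³.
  V = W/A (potential = power per current),
      = kg·m²·s⁻³·A⁻¹.
  So V⁻¹ = kg⁻¹·m⁻²·s³·A.
  Wb = V·s (flux: a volt is a weber per second),
      = kg·m²·s⁻²·A⁻¹.
  So Wb⁻¹ = kg⁻¹·m⁻²·s²·A.
  C = A·s = s·A (charge = current × time).
  So C⁻¹ = s⁻¹·A⁻¹.
  Combining: W·V⁻¹·Wb⁻¹·A⁻¹·C⁻¹ = (kg·m²·s⁻³) · (kg⁻¹·m⁻²·s³·A) · (kg⁻¹·m⁻²·s²·A) · A⁻¹ · (s⁻¹·A⁻¹) = kg⁻¹·m⁻²·s.
Both reduce to kg⁻¹·m⁻²·s.

Yes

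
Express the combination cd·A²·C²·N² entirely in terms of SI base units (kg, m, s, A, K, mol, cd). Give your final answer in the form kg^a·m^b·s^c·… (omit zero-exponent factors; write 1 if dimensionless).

kg²·m²·s⁻²·A⁴·cd

C = s·A.
So C² = s²·A².
N = kg·m·s⁻².
So N² = kg²·m²·s⁻⁴.
Combining: cd·A²·C²·N² = cd · A² · (s²·A²) · (kg²·m²·s⁻⁴) = kg²·m²·s⁻²·A⁴·cd.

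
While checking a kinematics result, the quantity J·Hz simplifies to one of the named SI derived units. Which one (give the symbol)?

W

J = kg·m²·s⁻².
Hz = s⁻¹.
Combining: J·Hz = (kg·m²·s⁻²) · s⁻¹ = kg·m²·s⁻³.
kg·m²·s⁻³ is the base-SI form of the watt.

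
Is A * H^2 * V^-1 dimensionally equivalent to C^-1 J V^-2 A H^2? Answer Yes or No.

Yes

Left side:
  H = Wb/A (inductance = flux per current),
      = kg·m²·s⁻²·A⁻².
  So H² = kg²·m⁴·s⁻⁴·A⁻⁴.
  V = W/A (potential = power per current),
      = kg·m²·s⁻³·A⁻¹.
  So V⁻¹ = kg⁻¹·m⁻²·s³·A.
  Combining: A·H²·V⁻¹ = A · (kg²·m⁴·s⁻⁴·A⁻⁴) · (kg⁻¹·m⁻²·s³·A) = kg·m²·s⁻¹·A⁻².
Right side:
  C = A·s = s·A (charge = current × time).
  So C⁻¹ = s⁻¹·A⁻¹.
  J = N·m (work = force × distance),
      = kg·m²·s⁻².
  V = W/A (potential = power per current),
      = kg·m²·s⁻³·A⁻¹.
  So V⁻² = kg⁻²·m⁻⁴·s⁶·A².
  H = Wb/A (inductance = flux per current),
      = kg·m²·s⁻²·A⁻².
  So H² = kg²·m⁴·s⁻⁴·A⁻⁴.
  Combining: C⁻¹·J·V⁻²·A·H² = (s⁻¹·A⁻¹) · (kg·m²·s⁻²) · (kg⁻²·m⁻⁴·s⁶·A²) · A · (kg²·m⁴·s⁻⁴·A⁻⁴) = kg·m²·s⁻¹·A⁻².
Both reduce to kg·m²·s⁻¹·A⁻².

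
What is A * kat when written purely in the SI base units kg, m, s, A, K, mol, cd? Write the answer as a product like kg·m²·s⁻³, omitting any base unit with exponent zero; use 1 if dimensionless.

s⁻¹·A·mol

kat = s⁻¹·mol.
Combining: A·kat = A · (s⁻¹·mol) = s⁻¹·A·mol.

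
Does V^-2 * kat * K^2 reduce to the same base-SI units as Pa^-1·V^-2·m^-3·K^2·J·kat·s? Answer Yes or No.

No

Left side:
  V = kg·m²·s⁻³·A⁻¹.
  So V⁻² = kg⁻²·m⁻⁴·s⁶·A².
  kat = s⁻¹·mol.
  Combining: V⁻²·kat·K² = (kg⁻²·m⁻⁴·s⁶·A²) · (s⁻¹·mol) · K² = kg⁻²·m⁻⁴·s⁵·A²·K²·mol.
Right side:
  Pa = N/m² (pressure = force per area),
      = kg·m⁻¹·s⁻².
  So Pa⁻¹ = kg⁻¹·m·s².
  V = W/A (potential = power per current),
      = kg·m²·s⁻³·A⁻¹.
  So V⁻² = kg⁻²·m⁻⁴·s⁶·A².
  J = N·m (work = force × distance),
      = kg·m²·s⁻².
  kat = mol/s = s⁻¹·mol (catalytic activity).
  Combining: Pa⁻¹·V⁻²·m⁻³·K²·J·kat·s = (kg⁻¹·m·s²) · (kg⁻²·m⁻⁴·s⁶·A²) · m⁻³ · K² · (kg·m²·s⁻²) · (s⁻¹·mol) · s = kg⁻²·m⁻⁴·s⁶·A²·K²·mol.
Left is kg⁻²·m⁻⁴·s⁵·A²·K²·mol; right is kg⁻²·m⁻⁴·s⁶·A²·K²·mol — different.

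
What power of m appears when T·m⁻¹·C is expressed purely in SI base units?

-1

T = kg·s⁻²·A⁻¹.
C = s·A.
Combining: T·m⁻¹·C = (kg·s⁻²·A⁻¹) · m⁻¹ · (s·A) = kg·m⁻¹·s⁻¹.
The exponent of m is -1.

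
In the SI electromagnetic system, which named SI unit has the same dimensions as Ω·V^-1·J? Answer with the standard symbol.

Ω = kg·m²·s⁻³·A⁻².
V = kg·m²·s⁻³·A⁻¹.
So V⁻¹ = kg⁻¹·m⁻²·s³·A.
J = kg·m²·s⁻².
Combining: Ω·V⁻¹·J = (kg·m²·s⁻³·A⁻²) · (kg⁻¹·m⁻²·s³·A) · (kg·m²·s⁻²) = kg·m²·s⁻²·A⁻¹.
kg·m²·s⁻²·A⁻¹ is the base-SI form of the weber.

Wb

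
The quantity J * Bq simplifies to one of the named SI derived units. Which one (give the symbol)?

W

J = N·m (work = force × distance),
    = kg·m²·s⁻².
Bq = 1/s = s⁻¹ (activity is decays per second).
Combining: J·Bq = (kg·m²·s⁻²) · s⁻¹ = kg·m²·s⁻³.
kg·m²·s⁻³ is the base-SI form of the watt.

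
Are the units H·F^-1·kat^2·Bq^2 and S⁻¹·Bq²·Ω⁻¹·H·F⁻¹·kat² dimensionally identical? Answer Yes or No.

Left side:
  H = Wb/A (inductance = flux per current),
      = kg·m²·s⁻²·A⁻².
  F = C/V (capacitance = charge per voltage),
      = A·s/(kg·m²·s⁻³·A⁻¹) (substituting C and V),
      = kg⁻¹·m⁻²·s⁴·A².
  So F⁻¹ = kg·m²·s⁻⁴·A⁻².
  kat = mol/s = s⁻¹·mol (catalytic activity).
  So kat² = s⁻²·mol².
  Bq = 1/s = s⁻¹ (activity is decays per second).
  So Bq² = s⁻².
  Combining: H·F⁻¹·kat²·Bq² = (kg·m²·s⁻²·A⁻²) · (kg·m²·s⁻⁴·A⁻²) · (s⁻²·mol²) · s⁻² = kg²·m⁴·s⁻¹⁰·A⁻⁴·mol².
Right side:
  S = 1/Ω (conductance is reciprocal resistance),
      = kg⁻¹·m⁻²·s³·A².
  So S⁻¹ = kg·m²·s⁻³·A⁻².
  Bq = 1/s = s⁻¹ (activity is decays per second).
  So Bq² = s⁻².
  Ω = V/A (resistance = voltage per current),
      = kg·m²·s⁻³·A⁻².
  So Ω⁻¹ = kg⁻¹·m⁻²·s³·A².
  H = Wb/A (inductance = flux per current),
      = kg·m²·s⁻²·A⁻².
  F = C/V (capacitance = charge per voltage),
      = A·s/(kg·m²·s⁻³·A⁻¹) (substituting C and V),
      = kg⁻¹·m⁻²·s⁴·A².
  So F⁻¹ = kg·m²·s⁻⁴·A⁻².
  kat = mol/s = s⁻¹·mol (catalytic activity).
  So kat² = s⁻²·mol².
  Combining: S⁻¹·Bq²·Ω⁻¹·H·F⁻¹·kat² = (kg·m²·s⁻³·A⁻²) · s⁻² · (kg⁻¹·m⁻²·s³·A²) · (kg·m²·s⁻²·A⁻²) · (kg·m²·s⁻⁴·A⁻²) · (s⁻²·mol²) = kg²·m⁴·s⁻¹⁰·A⁻⁴·mol².
Both reduce to kg²·m⁴·s⁻¹⁰·A⁻⁴·mol².

Yes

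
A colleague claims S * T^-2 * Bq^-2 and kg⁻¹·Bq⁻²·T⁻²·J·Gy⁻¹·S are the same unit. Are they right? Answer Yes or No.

Left side:
  S = 1/Ω (conductance is reciprocal resistance),
      = kg⁻¹·m⁻²·s³·A².
  T = Wb/m² (flux density = flux per area),
      = kg·s⁻²·A⁻¹.
  So T⁻² = kg⁻²·s⁴·A².
  Bq = 1/s = s⁻¹ (activity is decays per second).
  So Bq⁻² = s².
  Combining: S·T⁻²·Bq⁻² = (kg⁻¹·m⁻²·s³·A²) · (kg⁻²·s⁴·A²) · s² = kg⁻³·m⁻²·s⁹·A⁴.
Right side:
  Bq = 1/s = s⁻¹ (activity is decays per second).
  So Bq⁻² = s².
  T = Wb/m² (flux density = flux per area),
      = kg·s⁻²·A⁻¹.
  So T⁻² = kg⁻²·s⁴·A².
  J = N·m (work = force × distance),
      = kg·m²·s⁻².
  Gy = J/kg (absorbed dose = energy per mass),
      = m²·s⁻².
  So Gy⁻¹ = m⁻²·s².
  S = 1/Ω (conductance is reciprocal resistance),
      = kg⁻¹·m⁻²·s³·A².
  Combining: kg⁻¹·Bq⁻²·T⁻²·J·Gy⁻¹·S = kg⁻¹ · s² · (kg⁻²·s⁴·A²) · (kg·m²·s⁻²) · (m⁻²·s²) · (kg⁻¹·m⁻²·s³·A²) = kg⁻³·m⁻²·s⁹·A⁴.
Both reduce to kg⁻³·m⁻²·s⁹·A⁴.

Yes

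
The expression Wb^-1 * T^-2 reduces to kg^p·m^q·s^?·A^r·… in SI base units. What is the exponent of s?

6

Wb = V·s (flux: a volt is a weber per second),
    = kg·m²·s⁻²·A⁻¹.
So Wb⁻¹ = kg⁻¹·m⁻²·s²·A.
T = Wb/m² (flux density = flux per area),
    = kg·s⁻²·A⁻¹.
So T⁻² = kg⁻²·s⁴·A².
Combining: Wb⁻¹·T⁻² = (kg⁻¹·m⁻²·s²·A) · (kg⁻²·s⁴·A²) = kg⁻³·m⁻²·s⁶·A³.
The exponent of s is 6.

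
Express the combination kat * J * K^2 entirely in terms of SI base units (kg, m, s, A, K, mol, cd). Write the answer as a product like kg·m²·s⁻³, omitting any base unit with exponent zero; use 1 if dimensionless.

kat = mol/s = s⁻¹·mol (catalytic activity).
J = N·m (work = force × distance),
    = kg·m²·s⁻².
Combining: kat·J·K² = (s⁻¹·mol) · (kg·m²·s⁻²) · K² = kg·m²·s⁻³·K²·mol.

kg·m²·s⁻³·K²·mol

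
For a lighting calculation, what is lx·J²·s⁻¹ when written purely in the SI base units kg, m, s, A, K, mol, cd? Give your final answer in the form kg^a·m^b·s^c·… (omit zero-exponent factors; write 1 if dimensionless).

kg²·m²·s⁻⁵·cd

lx = lm/m² (illuminance = luminous flux per area),
    = m⁻²·cd.
J = N·m (work = force × distance),
    = kg·m²·s⁻².
So J² = kg²·m⁴·s⁻⁴.
Combining: lx·J²·s⁻¹ = (m⁻²·cd) · (kg²·m⁴·s⁻⁴) · s⁻¹ = kg²·m²·s⁻⁵·cd.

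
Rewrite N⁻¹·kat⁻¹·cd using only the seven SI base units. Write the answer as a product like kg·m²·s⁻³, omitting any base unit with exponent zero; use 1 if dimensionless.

N = kg·m/s² = kg·m·s⁻² (force = mass × acceleration).
So N⁻¹ = kg⁻¹·m⁻¹·s².
kat = mol/s = s⁻¹·mol (catalytic activity).
So kat⁻¹ = s·mol⁻¹.
Combining: N⁻¹·kat⁻¹·cd = (kg⁻¹·m⁻¹·s²) · (s·mol⁻¹) · cd = kg⁻¹·m⁻¹·s³·mol⁻¹·cd.

kg⁻¹·m⁻¹·s³·mol⁻¹·cd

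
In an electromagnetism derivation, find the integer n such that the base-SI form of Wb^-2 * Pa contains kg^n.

-1

Wb = kg·m²·s⁻²·A⁻¹.
So Wb⁻² = kg⁻²·m⁻⁴·s⁴·A².
Pa = kg·m⁻¹·s⁻².
Combining: Wb⁻²·Pa = (kg⁻²·m⁻⁴·s⁴·A²) · (kg·m⁻¹·s⁻²) = kg⁻¹·m⁻⁵·s²·A².
The exponent of kg is -1.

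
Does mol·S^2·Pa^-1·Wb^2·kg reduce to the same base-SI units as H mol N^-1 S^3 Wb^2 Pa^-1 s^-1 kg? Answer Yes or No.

Left side:
  S = kg⁻¹·m⁻²·s³·A².
  So S² = kg⁻²·m⁻⁴·s⁶·A⁴.
  Pa = kg·m⁻¹·s⁻².
  So Pa⁻¹ = kg⁻¹·m·s².
  Wb = kg·m²·s⁻²·A⁻¹.
  So Wb² = kg²·m⁴·s⁻⁴·A⁻².
  Combining: mol·S²·Pa⁻¹·Wb²·kg = mol · (kg⁻²·m⁻⁴·s⁶·A⁴) · (kg⁻¹·m·s²) · (kg²·m⁴·s⁻⁴·A⁻²) · kg = m·s⁴·A²·mol.
Right side:
  H = Wb/A (inductance = flux per current),
      = kg·m²·s⁻²·A⁻².
  N = kg·m/s² = kg·m·s⁻² (force = mass × acceleration).
  So N⁻¹ = kg⁻¹·m⁻¹·s².
  S = 1/Ω (conductance is reciprocal resistance),
      = kg⁻¹·m⁻²·s³·A².
  So S³ = kg⁻³·m⁻⁶·s⁹·A⁶.
  Wb = V·s (flux: a volt is a weber per second),
      = kg·m²·s⁻²·A⁻¹.
  So Wb² = kg²·m⁴·s⁻⁴·A⁻².
  Pa = N/m² (pressure = force per area),
      = kg·m⁻¹·s⁻².
  So Pa⁻¹ = kg⁻¹·m·s².
  Combining: H·mol·N⁻¹·S³·Wb²·Pa⁻¹·s⁻¹·kg = (kg·m²·s⁻²·A⁻²) · mol · (kg⁻¹·m⁻¹·s²) · (kg⁻³·m⁻⁶·s⁹·A⁶) · (kg²·m⁴·s⁻⁴·A⁻²) · (kg⁻¹·m·s²) · s⁻¹ · kg = kg⁻¹·s⁶·A²·mol.
Left is m·s⁴·A²·mol; right is kg⁻¹·s⁶·A²·mol — different.

No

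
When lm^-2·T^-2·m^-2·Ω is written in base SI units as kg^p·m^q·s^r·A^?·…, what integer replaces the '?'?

lm = cd·sr = cd (luminous flux; sr is dimensionless).
So lm⁻² = cd⁻².
T = Wb/m² (flux density = flux per area),
    = kg·s⁻²·A⁻¹.
So T⁻² = kg⁻²·s⁴·A².
Ω = V/A (resistance = voltage per current),
    = kg·m²·s⁻³·A⁻².
Combining: lm⁻²·T⁻²·m⁻²·Ω = cd⁻² · (kg⁻²·s⁴·A²) · m⁻² · (kg·m²·s⁻³·A⁻²) = kg⁻¹·s·cd⁻².
The exponent of A is 0.

0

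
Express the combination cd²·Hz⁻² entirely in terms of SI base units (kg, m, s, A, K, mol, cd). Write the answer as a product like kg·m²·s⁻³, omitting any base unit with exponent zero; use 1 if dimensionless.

Hz = s⁻¹.
So Hz⁻² = s².
Combining: cd²·Hz⁻² = cd² · s² = s²·cd².

s²·cd²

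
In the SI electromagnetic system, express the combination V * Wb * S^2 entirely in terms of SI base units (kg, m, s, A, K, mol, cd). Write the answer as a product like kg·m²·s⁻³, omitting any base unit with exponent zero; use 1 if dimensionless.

s·A²

V = W/A (potential = power per current),
    = kg·m²·s⁻³·A⁻¹.
Wb = V·s (flux: a volt is a weber per second),
    = kg·m²·s⁻²·A⁻¹.
S = 1/Ω (conductance is reciprocal resistance),
    = kg⁻¹·m⁻²·s³·A².
So S² = kg⁻²·m⁻⁴·s⁶·A⁴.
Combining: V·Wb·S² = (kg·m²·s⁻³·A⁻¹) · (kg·m²·s⁻²·A⁻¹) · (kg⁻²·m⁻⁴·s⁶·A⁴) = s·A².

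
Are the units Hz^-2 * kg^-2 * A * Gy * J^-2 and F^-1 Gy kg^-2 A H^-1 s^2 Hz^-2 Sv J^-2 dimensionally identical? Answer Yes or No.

Left side:
  Hz = 1/s = s⁻¹ (frequency is cycles per second).
  So Hz⁻² = s².
  Gy = J/kg (absorbed dose = energy per mass),
      = m²·s⁻².
  J = N·m (work = force × distance),
      = kg·m²·s⁻².
  So J⁻² = kg⁻²·m⁻⁴·s⁴.
  Combining: Hz⁻²·kg⁻²·A·Gy·J⁻² = s² · kg⁻² · A · (m²·s⁻²) · (kg⁻²·m⁻⁴·s⁴) = kg⁻⁴·m⁻²·s⁴·A.
Right side:
  F = kg⁻¹·m⁻²·s⁴·A².
  So F⁻¹ = kg·m²·s⁻⁴·A⁻².
  Gy = m²·s⁻².
  H = kg·m²·s⁻²·A⁻².
  So H⁻¹ = kg⁻¹·m⁻²·s²·A².
  Hz = s⁻¹.
  So Hz⁻² = s².
  Sv = m²·s⁻².
  J = kg·m²·s⁻².
  So J⁻² = kg⁻²·m⁻⁴·s⁴.
  Combining: F⁻¹·Gy·kg⁻²·A·H⁻¹·s²·Hz⁻²·Sv·J⁻² = (kg·m²·s⁻⁴·A⁻²) · (m²·s⁻²) · kg⁻² · A · (kg⁻¹·m⁻²·s²·A²) · s² · s² · (m²·s⁻²) · (kg⁻²·m⁻⁴·s⁴) = kg⁻⁴·s²·A.
Left is kg⁻⁴·m⁻²·s⁴·A; right is kg⁻⁴·s²·A — different.

No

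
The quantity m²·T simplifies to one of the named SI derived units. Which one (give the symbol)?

Wb

T = Wb/m² (flux density = flux per area),
    = kg·s⁻²·A⁻¹.
Combining: m²·T = m² · (kg·s⁻²·A⁻¹) = kg·m²·s⁻²·A⁻¹.
kg·m²·s⁻²·A⁻¹ is the base-SI form of the weber.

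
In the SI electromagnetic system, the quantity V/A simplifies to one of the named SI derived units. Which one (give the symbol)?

V = kg·m²·s⁻³·A⁻¹.
Combining: V·A⁻¹ = (kg·m²·s⁻³·A⁻¹) · A⁻¹ = kg·m²·s⁻³·A⁻².
kg·m²·s⁻³·A⁻² is the base-SI form of the ohm.

Ω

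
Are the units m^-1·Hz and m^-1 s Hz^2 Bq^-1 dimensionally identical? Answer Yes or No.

Left side:
  Hz = s⁻¹.
  Combining: m⁻¹·Hz = m⁻¹ · s⁻¹ = m⁻¹·s⁻¹.
Right side:
  Hz = 1/s = s⁻¹ (frequency is cycles per second).
  So Hz² = s⁻².
  Bq = 1/s = s⁻¹ (activity is decays per second).
  So Bq⁻¹ = s.
  Combining: m⁻¹·s·Hz²·Bq⁻¹ = m⁻¹ · s · s⁻² · s = m⁻¹.
Left is m⁻¹·s⁻¹; right is m⁻¹ — different.

No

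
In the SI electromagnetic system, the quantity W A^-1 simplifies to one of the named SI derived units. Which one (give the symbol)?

V

W = J/s (power = energy per time),
    = kg·m²·s⁻³.
Combining: W·A⁻¹ = (kg·m²·s⁻³) · A⁻¹ = kg·m²·s⁻³·A⁻¹.
kg·m²·s⁻³·A⁻¹ is the base-SI form of the volt.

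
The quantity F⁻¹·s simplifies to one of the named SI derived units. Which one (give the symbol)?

Ω

F = kg⁻¹·m⁻²·s⁴·A².
So F⁻¹ = kg·m²·s⁻⁴·A⁻².
Combining: F⁻¹·s = (kg·m²·s⁻⁴·A⁻²) · s = kg·m²·s⁻³·A⁻².
kg·m²·s⁻³·A⁻² is the base-SI form of the ohm.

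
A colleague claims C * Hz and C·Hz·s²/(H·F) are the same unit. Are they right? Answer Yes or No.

Left side:
  C = A·s = s·A (charge = current × time).
  Hz = 1/s = s⁻¹ (frequency is cycles per second).
  Combining: C·Hz = (s·A) · s⁻¹ = A.
Right side:
  C = A·s = s·A (charge = current × time).
  Hz = 1/s = s⁻¹ (frequency is cycles per second).
  H = Wb/A (inductance = flux per current),
      = kg·m²·s⁻²·A⁻².
  So H⁻¹ = kg⁻¹·m⁻²·s²·A².
  F = C/V (capacitance = charge per voltage),
      = A·s/(kg·m²·s⁻³·A⁻¹) (substituting C and V),
      = kg⁻¹·m⁻²·s⁴·A².
  So F⁻¹ = kg·m²·s⁻⁴·A⁻².
  Combining: C·Hz·s²·H⁻¹·F⁻¹ = (s·A) · s⁻¹ · s² · (kg⁻¹·m⁻²·s²·A²) · (kg·m²·s⁻⁴·A⁻²) = A.
Both reduce to A.

Yes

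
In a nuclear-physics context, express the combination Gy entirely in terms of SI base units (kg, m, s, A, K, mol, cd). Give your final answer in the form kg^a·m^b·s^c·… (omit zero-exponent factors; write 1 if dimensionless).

m²·s⁻²

Gy = J/kg (absorbed dose = energy per mass),
    = m²·s⁻².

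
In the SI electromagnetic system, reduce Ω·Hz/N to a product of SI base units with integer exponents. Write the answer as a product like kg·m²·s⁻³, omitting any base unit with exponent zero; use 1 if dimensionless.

m·s⁻²·A⁻²

Ω = V/A (resistance = voltage per current),
    = kg·m²·s⁻³·A⁻².
Hz = 1/s = s⁻¹ (frequency is cycles per second).
N = kg·m/s² = kg·m·s⁻² (force = mass × acceleration).
So N⁻¹ = kg⁻¹·m⁻¹·s².
Combining: Ω·Hz·N⁻¹ = (kg·m²·s⁻³·A⁻²) · s⁻¹ · (kg⁻¹·m⁻¹·s²) = m·s⁻²·A⁻².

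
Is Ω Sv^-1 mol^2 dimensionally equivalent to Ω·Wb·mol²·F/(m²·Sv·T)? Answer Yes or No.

Left side:
  Ω = kg·m²·s⁻³·A⁻².
  Sv = m²·s⁻².
  So Sv⁻¹ = m⁻²·s².
  Combining: Ω·Sv⁻¹·mol² = (kg·m²·s⁻³·A⁻²) · (m⁻²·s²) · mol² = kg·s⁻¹·A⁻²·mol².
Right side:
  Ω = kg·m²·s⁻³·A⁻².
  Sv = m²·s⁻².
  So Sv⁻¹ = m⁻²·s².
  Wb = kg·m²·s⁻²·A⁻¹.
  T = kg·s⁻²·A⁻¹.
  So T⁻¹ = kg⁻¹·s²·A.
  F = kg⁻¹·m⁻²·s⁴·A².
  Combining: m⁻²·Ω·Sv⁻¹·Wb·mol²·T⁻¹·F = m⁻² · (kg·m²·s⁻³·A⁻²) · (m⁻²·s²) · (kg·m²·s⁻²·A⁻¹) · mol² · (kg⁻¹·s²·A) · (kg⁻¹·m⁻²·s⁴·A²) = m⁻²·s³·mol².
Left is kg·s⁻¹·A⁻²·mol²; right is m⁻²·s³·mol² — different.

No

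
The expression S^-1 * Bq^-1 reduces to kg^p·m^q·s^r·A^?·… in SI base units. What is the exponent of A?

-2

S = 1/Ω (conductance is reciprocal resistance),
    = kg⁻¹·m⁻²·s³·A².
So S⁻¹ = kg·m²·s⁻³·A⁻².
Bq = 1/s = s⁻¹ (activity is decays per second).
So Bq⁻¹ = s.
Combining: S⁻¹·Bq⁻¹ = (kg·m²·s⁻³·A⁻²) · s = kg·m²·s⁻²·A⁻².
The exponent of A is -2.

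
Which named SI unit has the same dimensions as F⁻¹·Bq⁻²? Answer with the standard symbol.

H

F = C/V (capacitance = charge per voltage),
    = A·s/(kg·m²·s⁻³·A⁻¹) (substituting C and V),
    = kg⁻¹·m⁻²·s⁴·A².
So F⁻¹ = kg·m²·s⁻⁴·A⁻².
Bq = 1/s = s⁻¹ (activity is decays per second).
So Bq⁻² = s².
Combining: F⁻¹·Bq⁻² = (kg·m²·s⁻⁴·A⁻²) · s² = kg·m²·s⁻²·A⁻².
kg·m²·s⁻²·A⁻² is the base-SI form of the henry.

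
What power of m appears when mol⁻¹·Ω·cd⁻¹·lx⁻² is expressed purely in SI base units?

6

Ω = V/A (resistance = voltage per current),
    = kg·m²·s⁻³·A⁻².
lx = lm/m² (illuminance = luminous flux per area),
    = m⁻²·cd.
So lx⁻² = m⁴·cd⁻².
Combining: mol⁻¹·Ω·cd⁻¹·lx⁻² = mol⁻¹ · (kg·m²·s⁻³·A⁻²) · cd⁻¹ · (m⁴·cd⁻²) = kg·m⁶·s⁻³·A⁻²·mol⁻¹·cd⁻³.
The exponent of m is 6.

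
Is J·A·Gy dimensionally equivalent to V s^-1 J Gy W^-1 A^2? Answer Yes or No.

Left side:
  J = N·m (work = force × distance),
      = kg·m²·s⁻².
  Gy = J/kg (absorbed dose = energy per mass),
      = m²·s⁻².
  Combining: J·A·Gy = (kg·m²·s⁻²) · A · (m²·s⁻²) = kg·m⁴·s⁻⁴·A.
Right side:
  V = kg·m²·s⁻³·A⁻¹.
  J = kg·m²·s⁻².
  Gy = m²·s⁻².
  W = kg·m²·s⁻³.
  So W⁻¹ = kg⁻¹·m⁻²·s³.
  Combining: V·s⁻¹·J·Gy·W⁻¹·A² = (kg·m²·s⁻³·A⁻¹) · s⁻¹ · (kg·m²·s⁻²) · (m²·s⁻²) · (kg⁻¹·m⁻²·s³) · A² = kg·m⁴·s⁻⁵·A.
Left is kg·m⁴·s⁻⁴·A; right is kg·m⁴·s⁻⁵·A — different.

No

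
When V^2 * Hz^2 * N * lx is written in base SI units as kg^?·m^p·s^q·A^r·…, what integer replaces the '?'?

V = W/A (potential = power per current),
    = kg·m²·s⁻³·A⁻¹.
So V² = kg²·m⁴·s⁻⁶·A⁻².
Hz = 1/s = s⁻¹ (frequency is cycles per second).
So Hz² = s⁻².
N = kg·m/s² = kg·m·s⁻² (force = mass × acceleration).
lx = lm/m² (illuminance = luminous flux per area),
    = m⁻²·cd.
Combining: V²·Hz²·N·lx = (kg²·m⁴·s⁻⁶·A⁻²) · s⁻² · (kg·m·s⁻²) · (m⁻²·cd) = kg³·m³·s⁻¹⁰·A⁻²·cd.
The exponent of kg is 3.

3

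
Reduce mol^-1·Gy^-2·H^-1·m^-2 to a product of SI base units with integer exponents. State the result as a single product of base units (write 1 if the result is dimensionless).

Gy = J/kg (absorbed dose = energy per mass),
    = m²·s⁻².
So Gy⁻² = m⁻⁴·s⁴.
H = Wb/A (inductance = flux per current),
    = kg·m²·s⁻²·A⁻².
So H⁻¹ = kg⁻¹·m⁻²·s²·A².
Combining: mol⁻¹·Gy⁻²·H⁻¹·m⁻² = mol⁻¹ · (m⁻⁴·s⁴) · (kg⁻¹·m⁻²·s²·A²) · m⁻² = kg⁻¹·m⁻⁸·s⁶·A²·mol⁻¹.

kg⁻¹·m⁻⁸·s⁶·A²·mol⁻¹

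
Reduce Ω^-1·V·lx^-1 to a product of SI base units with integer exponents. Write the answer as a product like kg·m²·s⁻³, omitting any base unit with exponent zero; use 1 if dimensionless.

Ω = kg·m²·s⁻³·A⁻².
So Ω⁻¹ = kg⁻¹·m⁻²·s³·A².
V = kg·m²·s⁻³·A⁻¹.
lx = m⁻²·cd.
So lx⁻¹ = m²·cd⁻¹.
Combining: Ω⁻¹·V·lx⁻¹ = (kg⁻¹·m⁻²·s³·A²) · (kg·m²·s⁻³·A⁻¹) · (m²·cd⁻¹) = m²·A·cd⁻¹.

m²·A·cd⁻¹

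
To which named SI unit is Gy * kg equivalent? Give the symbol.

J

Gy = J/kg (absorbed dose = energy per mass),
    = m²·s⁻².
Combining: Gy·kg = (m²·s⁻²) · kg = kg·m²·s⁻².
kg·m²·s⁻² is the base-SI form of the joule.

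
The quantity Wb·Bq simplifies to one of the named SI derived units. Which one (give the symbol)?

Wb = V·s (flux: a volt is a weber per second),
    = kg·m²·s⁻²·A⁻¹.
Bq = 1/s = s⁻¹ (activity is decays per second).
Combining: Wb·Bq = (kg·m²·s⁻²·A⁻¹) · s⁻¹ = kg·m²·s⁻³·A⁻¹.
kg·m²·s⁻³·A⁻¹ is the base-SI form of the volt.

V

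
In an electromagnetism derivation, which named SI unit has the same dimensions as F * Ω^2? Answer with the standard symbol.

H

F = C/V (capacitance = charge per voltage),
    = A·s/(kg·m²·s⁻³·A⁻¹) (substituting C and V),
    = kg⁻¹·m⁻²·s⁴·A².
Ω = V/A (resistance = voltage per current),
    = kg·m²·s⁻³·A⁻².
So Ω² = kg²·m⁴·s⁻⁶·A⁻⁴.
Combining: F·Ω² = (kg⁻¹·m⁻²·s⁴·A²) · (kg²·m⁴·s⁻⁶·A⁻⁴) = kg·m²·s⁻²·A⁻².
kg·m²·s⁻²·A⁻² is the base-SI form of the henry.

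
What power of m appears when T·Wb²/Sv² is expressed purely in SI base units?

0

Sv = J/kg (equivalent dose = energy per mass),
    = m²·s⁻².
So Sv⁻² = m⁻⁴·s⁴.
T = Wb/m² (flux density = flux per area),
    = kg·s⁻²·A⁻¹.
Wb = V·s (flux: a volt is a weber per second),
    = kg·m²·s⁻²·A⁻¹.
So Wb² = kg²·m⁴·s⁻⁴·A⁻².
Combining: Sv⁻²·T·Wb² = (m⁻⁴·s⁴) · (kg·s⁻²·A⁻¹) · (kg²·m⁴·s⁻⁴·A⁻²) = kg³·s⁻²·A⁻³.
The exponent of m is 0.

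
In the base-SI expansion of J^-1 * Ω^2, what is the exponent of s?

J = kg·m²·s⁻².
So J⁻¹ = kg⁻¹·m⁻²·s².
Ω = kg·m²·s⁻³·A⁻².
So Ω² = kg²·m⁴·s⁻⁶·A⁻⁴.
Combining: J⁻¹·Ω² = (kg⁻¹·m⁻²·s²) · (kg²·m⁴·s⁻⁶·A⁻⁴) = kg·m²·s⁻⁴·A⁻⁴.
The exponent of s is -4.

-4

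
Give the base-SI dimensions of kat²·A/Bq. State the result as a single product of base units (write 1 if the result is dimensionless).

s⁻¹·A·mol²

Bq = s⁻¹.
So Bq⁻¹ = s.
kat = s⁻¹·mol.
So kat² = s⁻²·mol².
Combining: Bq⁻¹·kat²·A = s · (s⁻²·mol²) · A = s⁻¹·A·mol².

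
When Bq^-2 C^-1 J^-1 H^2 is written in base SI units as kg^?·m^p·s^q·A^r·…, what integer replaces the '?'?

1

Bq = 1/s = s⁻¹ (activity is decays per second).
So Bq⁻² = s².
C = A·s = s·A (charge = current × time).
So C⁻¹ = s⁻¹·A⁻¹.
J = N·m (work = force × distance),
    = kg·m²·s⁻².
So J⁻¹ = kg⁻¹·m⁻²·s².
H = Wb/A (inductance = flux per current),
    = kg·m²·s⁻²·A⁻².
So H² = kg²·m⁴·s⁻⁴·A⁻⁴.
Combining: Bq⁻²·C⁻¹·J⁻¹·H² = s² · (s⁻¹·A⁻¹) · (kg⁻¹·m⁻²·s²) · (kg²·m⁴·s⁻⁴·A⁻⁴) = kg·m²·s⁻¹·A⁻⁵.
The exponent of kg is 1.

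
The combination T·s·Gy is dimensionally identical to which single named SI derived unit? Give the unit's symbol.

T = Wb/m² (flux density = flux per area),
    = kg·s⁻²·A⁻¹.
Gy = J/kg (absorbed dose = energy per mass),
    = m²·s⁻².
Combining: T·s·Gy = (kg·s⁻²·A⁻¹) · s · (m²·s⁻²) = kg·m²·s⁻³·A⁻¹.
kg·m²·s⁻³·A⁻¹ is the base-SI form of the volt.

V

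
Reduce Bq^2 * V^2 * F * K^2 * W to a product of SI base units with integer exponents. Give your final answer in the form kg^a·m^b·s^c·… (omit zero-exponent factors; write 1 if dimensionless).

kg²·m⁴·s⁻⁷·K²

Bq = 1/s = s⁻¹ (activity is decays per second).
So Bq² = s⁻².
V = W/A (potential = power per current),
    = kg·m²·s⁻³·A⁻¹.
So V² = kg²·m⁴·s⁻⁶·A⁻².
F = C/V (capacitance = charge per voltage),
    = A·s/(kg·m²·s⁻³·A⁻¹) (substituting C and V),
    = kg⁻¹·m⁻²·s⁴·A².
W = J/s (power = energy per time),
    = kg·m²·s⁻³.
Combining: Bq²·V²·F·K²·W = s⁻² · (kg²·m⁴·s⁻⁶·A⁻²) · (kg⁻¹·m⁻²·s⁴·A²) · K² · (kg·m²·s⁻³) = kg²·m⁴·s⁻⁷·K².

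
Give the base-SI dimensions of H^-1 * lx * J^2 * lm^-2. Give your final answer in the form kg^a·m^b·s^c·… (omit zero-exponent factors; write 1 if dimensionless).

H = kg·m²·s⁻²·A⁻².
So H⁻¹ = kg⁻¹·m⁻²·s²·A².
lx = m⁻²·cd.
J = kg·m²·s⁻².
So J² = kg²·m⁴·s⁻⁴.
lm = cd.
So lm⁻² = cd⁻².
Combining: H⁻¹·lx·J²·lm⁻² = (kg⁻¹·m⁻²·s²·A²) · (m⁻²·cd) · (kg²·m⁴·s⁻⁴) · cd⁻² = kg·s⁻²·A²·cd⁻¹.

kg·s⁻²·A²·cd⁻¹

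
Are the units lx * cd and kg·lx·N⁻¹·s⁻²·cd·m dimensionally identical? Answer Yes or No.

Left side:
  lx = m⁻²·cd.
  Combining: lx·cd = (m⁻²·cd) · cd = m⁻²·cd².
Right side:
  lx = lm/m² (illuminance = luminous flux per area),
      = m⁻²·cd.
  N = kg·m/s² = kg·m·s⁻² (force = mass × acceleration).
  So N⁻¹ = kg⁻¹·m⁻¹·s².
  Combining: kg·lx·N⁻¹·s⁻²·cd·m = kg · (m⁻²·cd) · (kg⁻¹·m⁻¹·s²) · s⁻² · cd · m = m⁻²·cd².
Both reduce to m⁻²·cd².

Yes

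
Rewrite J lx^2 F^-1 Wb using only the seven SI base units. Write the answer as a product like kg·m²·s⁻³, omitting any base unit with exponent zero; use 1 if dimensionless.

J = N·m (work = force × distance),
    = kg·m²·s⁻².
lx = lm/m² (illuminance = luminous flux per area),
    = m⁻²·cd.
So lx² = m⁻⁴·cd².
F = C/V (capacitance = charge per voltage),
    = A·s/(kg·m²·s⁻³·A⁻¹) (substituting C and V),
    = kg⁻¹·m⁻²·s⁴·A².
So F⁻¹ = kg·m²·s⁻⁴·A⁻².
Wb = V·s (flux: a volt is a weber per second),
    = kg·m²·s⁻²·A⁻¹.
Combining: J·lx²·F⁻¹·Wb = (kg·m²·s⁻²) · (m⁻⁴·cd²) · (kg·m²·s⁻⁴·A⁻²) · (kg·m²·s⁻²·A⁻¹) = kg³·m²·s⁻⁸·A⁻³·cd².

kg³·m²·s⁻⁸·A⁻³·cd²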